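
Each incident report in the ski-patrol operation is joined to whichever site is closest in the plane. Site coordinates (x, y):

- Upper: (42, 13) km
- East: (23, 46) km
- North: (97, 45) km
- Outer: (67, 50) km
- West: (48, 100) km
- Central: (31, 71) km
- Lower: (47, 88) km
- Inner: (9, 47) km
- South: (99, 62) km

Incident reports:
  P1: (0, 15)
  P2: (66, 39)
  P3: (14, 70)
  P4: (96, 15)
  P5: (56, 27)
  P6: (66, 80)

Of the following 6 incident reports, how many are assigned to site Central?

1

P1 → Inner
P2 → Outer
P3 → Central
P4 → North
P5 → Upper
P6 → Lower
1 of the 6 goes to Central.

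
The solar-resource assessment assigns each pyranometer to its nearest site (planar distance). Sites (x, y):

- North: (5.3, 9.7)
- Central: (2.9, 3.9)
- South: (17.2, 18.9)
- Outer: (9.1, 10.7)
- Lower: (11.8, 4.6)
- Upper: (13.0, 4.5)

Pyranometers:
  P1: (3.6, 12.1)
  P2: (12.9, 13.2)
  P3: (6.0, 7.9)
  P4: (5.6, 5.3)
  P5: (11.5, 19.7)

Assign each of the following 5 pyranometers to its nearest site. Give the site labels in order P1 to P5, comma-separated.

P1 → North (d²=8.65)
P2 → Outer (d²=20.69)
P3 → North (d²=3.73)
P4 → Central (d²=9.25)
P5 → South (d²=33.13)

North, Outer, North, Central, South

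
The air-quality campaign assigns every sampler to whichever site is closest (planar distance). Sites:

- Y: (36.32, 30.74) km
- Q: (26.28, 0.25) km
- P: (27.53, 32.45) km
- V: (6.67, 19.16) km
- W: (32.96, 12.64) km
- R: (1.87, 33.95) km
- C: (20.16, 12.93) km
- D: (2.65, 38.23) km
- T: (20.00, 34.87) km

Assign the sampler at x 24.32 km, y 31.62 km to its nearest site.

P

Squared distances to each site:
Y: 144.774; Q: 987.918; P: 10.993; V: 466.774; W: 434.890; R: 509.431; C: 366.622; D: 513.281; T: 29.225.
Minimum at P.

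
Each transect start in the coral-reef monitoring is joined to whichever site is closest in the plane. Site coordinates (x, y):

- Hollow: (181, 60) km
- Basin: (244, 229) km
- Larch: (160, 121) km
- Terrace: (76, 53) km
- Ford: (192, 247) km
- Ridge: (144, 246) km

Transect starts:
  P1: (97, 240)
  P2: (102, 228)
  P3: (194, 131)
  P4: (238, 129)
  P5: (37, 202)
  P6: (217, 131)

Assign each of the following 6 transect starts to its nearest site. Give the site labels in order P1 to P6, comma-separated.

P1 → Ridge (d²=2245.00)
P2 → Ridge (d²=2088.00)
P3 → Larch (d²=1256.00)
P4 → Larch (d²=6148.00)
P5 → Ridge (d²=13385.00)
P6 → Larch (d²=3349.00)

Ridge, Ridge, Larch, Larch, Ridge, Larch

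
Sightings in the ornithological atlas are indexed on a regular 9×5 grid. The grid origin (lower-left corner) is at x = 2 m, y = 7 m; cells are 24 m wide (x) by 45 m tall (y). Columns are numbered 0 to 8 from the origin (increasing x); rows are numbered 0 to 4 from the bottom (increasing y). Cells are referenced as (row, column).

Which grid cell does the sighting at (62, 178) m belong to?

(3, 2)

Column index: ⌊(62 − 2) / 24⌋ = ⌊2.500⌋ = 2
Row offset from origin: ⌊(178 − 7) / 45⌋ = ⌊3.800⌋ = 3 → row 3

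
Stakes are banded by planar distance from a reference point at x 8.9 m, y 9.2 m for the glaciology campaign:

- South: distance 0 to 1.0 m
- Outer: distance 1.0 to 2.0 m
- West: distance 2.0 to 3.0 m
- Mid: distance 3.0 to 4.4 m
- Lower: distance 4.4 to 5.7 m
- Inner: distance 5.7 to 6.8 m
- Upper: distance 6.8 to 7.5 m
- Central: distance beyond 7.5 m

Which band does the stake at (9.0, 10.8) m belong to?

Distance = √((9.0−8.9)² + (10.8−9.2)²) = √(0.010 + 2.560) = 1.603 m.
1.0 ≤ 1.603 < 2.0 → Outer.

Outer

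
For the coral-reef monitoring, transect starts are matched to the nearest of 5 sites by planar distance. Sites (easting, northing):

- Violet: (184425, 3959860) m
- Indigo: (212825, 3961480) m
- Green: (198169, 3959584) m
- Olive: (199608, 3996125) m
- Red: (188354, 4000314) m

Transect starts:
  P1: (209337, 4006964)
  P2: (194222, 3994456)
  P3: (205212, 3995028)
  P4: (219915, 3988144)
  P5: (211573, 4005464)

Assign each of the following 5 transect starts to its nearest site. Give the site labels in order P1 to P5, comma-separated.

P1 → Olive (d²=212137362.00)
P2 → Olive (d²=31794557.00)
P3 → Olive (d²=32608225.00)
P4 → Olive (d²=476070610.00)
P5 → Olive (d²=230378146.00)

Olive, Olive, Olive, Olive, Olive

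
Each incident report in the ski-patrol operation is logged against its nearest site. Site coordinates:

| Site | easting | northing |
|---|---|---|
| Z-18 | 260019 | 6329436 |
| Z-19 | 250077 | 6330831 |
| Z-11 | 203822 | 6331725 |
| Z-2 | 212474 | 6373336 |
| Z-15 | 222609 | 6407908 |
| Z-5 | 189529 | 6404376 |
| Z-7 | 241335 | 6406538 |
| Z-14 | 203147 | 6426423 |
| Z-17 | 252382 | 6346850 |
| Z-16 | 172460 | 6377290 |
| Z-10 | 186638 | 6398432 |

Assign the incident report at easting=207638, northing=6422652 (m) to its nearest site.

Z-14

Squared distances to each site:
Z-18: 11432991817.000; Z-19: 10232164762.000; Z-11: 8282281185.000; Z-2: 2455454752.000; Z-15: 441516377.000; Z-5: 661948057.000; Z-7: 1395148805.000; Z-14: 34389522.000; Z-17: 7747968740.000; Z-16: 3295202728.000; Z-10: 1027608400.000.
Minimum at Z-14.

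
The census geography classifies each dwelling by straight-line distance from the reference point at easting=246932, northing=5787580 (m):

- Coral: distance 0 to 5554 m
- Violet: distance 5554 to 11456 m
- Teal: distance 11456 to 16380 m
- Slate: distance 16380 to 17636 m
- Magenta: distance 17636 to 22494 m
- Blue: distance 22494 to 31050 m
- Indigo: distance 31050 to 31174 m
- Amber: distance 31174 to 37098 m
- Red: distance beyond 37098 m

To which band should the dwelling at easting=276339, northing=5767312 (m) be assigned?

Amber

Distance = √((276339−246932)² + (5767312−5787580)²) = √(864771649.000 + 410791824.000) = 35715.031 m.
31174 ≤ 35715.031 < 37098 → Amber.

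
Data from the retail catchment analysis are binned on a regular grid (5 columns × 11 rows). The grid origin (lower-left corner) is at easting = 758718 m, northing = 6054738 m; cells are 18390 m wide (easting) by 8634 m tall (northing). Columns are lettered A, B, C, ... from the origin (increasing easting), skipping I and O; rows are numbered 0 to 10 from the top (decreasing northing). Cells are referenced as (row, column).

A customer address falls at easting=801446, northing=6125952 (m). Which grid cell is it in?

(2, C)

Column index: ⌊(801446 − 758718) / 18390⌋ = ⌊2.323⌋ = 2 → column C
Row offset from origin: ⌊(6125952 − 6054738) / 8634⌋ = ⌊8.248⌋ = 8 → row 2 (counted from top)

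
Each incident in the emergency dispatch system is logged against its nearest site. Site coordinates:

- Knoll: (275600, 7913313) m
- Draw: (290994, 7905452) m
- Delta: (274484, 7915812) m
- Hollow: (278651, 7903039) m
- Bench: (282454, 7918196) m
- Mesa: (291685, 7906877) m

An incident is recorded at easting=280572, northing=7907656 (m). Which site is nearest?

Hollow

Squared distances to each site:
Knoll: 56722433.000; Draw: 113475700.000; Delta: 103584080.000; Hollow: 25006930.000; Bench: 114633524.000; Mesa: 124105610.000.
Minimum at Hollow.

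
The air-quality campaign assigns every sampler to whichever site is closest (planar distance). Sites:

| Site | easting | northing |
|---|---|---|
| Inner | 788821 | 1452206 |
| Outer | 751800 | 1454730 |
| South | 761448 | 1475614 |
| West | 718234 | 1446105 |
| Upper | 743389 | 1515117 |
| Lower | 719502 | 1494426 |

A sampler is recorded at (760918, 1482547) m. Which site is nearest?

Squared distances to each site:
Inner: 1699153690.000; Outer: 856923413.000; South: 48347389.000; West: 3149943220.000; Upper: 1368070741.000; Lower: 1856395697.000.
Minimum at South.

South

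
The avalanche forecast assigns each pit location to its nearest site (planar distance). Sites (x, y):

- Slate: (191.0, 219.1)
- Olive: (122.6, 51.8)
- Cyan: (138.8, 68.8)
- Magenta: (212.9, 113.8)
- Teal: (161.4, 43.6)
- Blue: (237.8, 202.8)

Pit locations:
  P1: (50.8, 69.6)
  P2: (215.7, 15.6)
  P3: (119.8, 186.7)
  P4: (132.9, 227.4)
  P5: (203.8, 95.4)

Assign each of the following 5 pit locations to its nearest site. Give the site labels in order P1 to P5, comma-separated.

P1 → Olive (d²=5472.08)
P2 → Teal (d²=3732.49)
P3 → Slate (d²=6119.20)
P4 → Slate (d²=3444.50)
P5 → Magenta (d²=421.37)

Olive, Teal, Slate, Slate, Magenta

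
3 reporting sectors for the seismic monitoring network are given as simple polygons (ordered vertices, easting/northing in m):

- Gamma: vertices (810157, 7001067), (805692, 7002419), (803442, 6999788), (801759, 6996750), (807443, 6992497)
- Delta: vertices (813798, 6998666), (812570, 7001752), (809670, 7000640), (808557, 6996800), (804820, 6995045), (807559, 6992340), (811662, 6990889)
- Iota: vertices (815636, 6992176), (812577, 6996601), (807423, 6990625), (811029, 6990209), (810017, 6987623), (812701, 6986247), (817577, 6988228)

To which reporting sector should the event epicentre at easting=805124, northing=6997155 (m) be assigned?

Cast a ray rightward from (805124, 6997155). For each polygon, the edges (by vertex number in listed order) whose endpoints lie on opposite sides of northing = 6997155, where each meets that height, and whether that is right or left of the point:
Gamma: 3–4 at easting≈801983.4 (left), 5–1 at easting≈808918.1 (right) → 1 crossing.
Delta: 3–4 at easting≈808659.9 (right), 7–1 at easting≈813383.0 (right) → 2 crossings.
Iota: no edge straddles that height → 0 crossings.
Only Gamma has an odd count, so the point is inside Gamma.

Gamma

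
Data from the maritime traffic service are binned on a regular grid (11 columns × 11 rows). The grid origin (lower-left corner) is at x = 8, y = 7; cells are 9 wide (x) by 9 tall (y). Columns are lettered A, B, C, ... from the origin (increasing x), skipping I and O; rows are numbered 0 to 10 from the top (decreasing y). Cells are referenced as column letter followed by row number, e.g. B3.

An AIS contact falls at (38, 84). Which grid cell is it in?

D2

Column index: ⌊(38 − 8) / 9⌋ = ⌊3.333⌋ = 3 → column D
Row offset from origin: ⌊(84 − 7) / 9⌋ = ⌊8.556⌋ = 8 → row 2 (counted from top)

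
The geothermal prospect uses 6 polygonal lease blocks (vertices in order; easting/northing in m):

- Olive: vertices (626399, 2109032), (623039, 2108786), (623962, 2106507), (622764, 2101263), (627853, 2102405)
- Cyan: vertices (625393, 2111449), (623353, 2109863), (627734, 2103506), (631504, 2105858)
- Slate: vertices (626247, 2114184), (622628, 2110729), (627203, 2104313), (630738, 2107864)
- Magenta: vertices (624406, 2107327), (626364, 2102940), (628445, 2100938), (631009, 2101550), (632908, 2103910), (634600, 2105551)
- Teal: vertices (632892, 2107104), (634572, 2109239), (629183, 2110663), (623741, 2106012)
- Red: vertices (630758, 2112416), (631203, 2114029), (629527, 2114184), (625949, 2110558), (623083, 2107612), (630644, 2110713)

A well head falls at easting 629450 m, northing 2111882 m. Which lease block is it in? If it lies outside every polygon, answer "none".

Cast a ray rightward from (629450, 2111882). For each polygon, the edges (by vertex number in listed order) whose endpoints lie on opposite sides of northing = 2111882, where each meets that height, and whether that is right or left of the point:
Olive: no edge straddles that height → 0 crossings.
Cyan: no edge straddles that height → 0 crossings.
Slate: 1–2 at easting≈623835.7 (left), 4–1 at easting≈627882.8 (left) → 0 crossings.
Magenta: no edge straddles that height → 0 crossings.
Teal: no edge straddles that height → 0 crossings.
Red: 3–4 at easting≈627255.5 (left), 6–1 at easting≈630722.3 (right) → 1 crossing.
Only Red has an odd count, so the point is inside Red.

Red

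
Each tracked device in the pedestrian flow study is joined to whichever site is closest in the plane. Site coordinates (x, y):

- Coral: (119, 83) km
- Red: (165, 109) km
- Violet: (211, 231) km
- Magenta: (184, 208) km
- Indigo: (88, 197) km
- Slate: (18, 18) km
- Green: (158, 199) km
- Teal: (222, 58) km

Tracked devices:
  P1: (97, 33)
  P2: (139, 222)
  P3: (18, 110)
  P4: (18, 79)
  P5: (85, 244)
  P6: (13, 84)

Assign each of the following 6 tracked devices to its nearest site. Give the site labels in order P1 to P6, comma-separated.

Coral, Green, Slate, Slate, Indigo, Slate

P1 → Coral (d²=2984.00)
P2 → Green (d²=890.00)
P3 → Slate (d²=8464.00)
P4 → Slate (d²=3721.00)
P5 → Indigo (d²=2218.00)
P6 → Slate (d²=4381.00)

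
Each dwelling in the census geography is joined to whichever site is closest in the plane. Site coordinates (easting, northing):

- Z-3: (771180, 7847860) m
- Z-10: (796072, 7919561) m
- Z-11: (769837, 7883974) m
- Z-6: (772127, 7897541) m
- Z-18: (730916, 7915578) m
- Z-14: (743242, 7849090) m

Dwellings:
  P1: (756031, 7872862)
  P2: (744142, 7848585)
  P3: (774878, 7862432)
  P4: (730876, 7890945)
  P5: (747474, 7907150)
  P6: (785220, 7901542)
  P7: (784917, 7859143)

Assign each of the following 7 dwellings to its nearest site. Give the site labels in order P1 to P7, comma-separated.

P1 → Z-11 (d²=314082180.00)
P2 → Z-14 (d²=1065025.00)
P3 → Z-3 (d²=226018388.00)
P4 → Z-18 (d²=606786289.00)
P5 → Z-18 (d²=345198548.00)
P6 → Z-6 (d²=187434650.00)
P7 → Z-3 (d²=316011258.00)

Z-11, Z-14, Z-3, Z-18, Z-18, Z-6, Z-3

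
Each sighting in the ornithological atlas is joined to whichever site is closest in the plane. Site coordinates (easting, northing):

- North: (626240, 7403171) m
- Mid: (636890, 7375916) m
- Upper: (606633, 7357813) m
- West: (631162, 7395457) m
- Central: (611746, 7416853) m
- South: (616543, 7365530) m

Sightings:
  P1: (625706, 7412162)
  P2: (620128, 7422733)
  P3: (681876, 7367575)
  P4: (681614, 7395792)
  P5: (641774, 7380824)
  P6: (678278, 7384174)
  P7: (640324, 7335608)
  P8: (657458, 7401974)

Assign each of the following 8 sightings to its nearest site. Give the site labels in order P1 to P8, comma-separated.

P1 → North (d²=81123237.00)
P2 → Central (d²=104832324.00)
P3 → Mid (d²=2093312477.00)
P4 → Mid (d²=2395291552.00)
P5 → Mid (d²=47941920.00)
P6 → Mid (d²=1781161108.00)
P7 → South (d²=1460862045.00)
P8 → West (d²=733950905.00)

North, Central, Mid, Mid, Mid, Mid, South, West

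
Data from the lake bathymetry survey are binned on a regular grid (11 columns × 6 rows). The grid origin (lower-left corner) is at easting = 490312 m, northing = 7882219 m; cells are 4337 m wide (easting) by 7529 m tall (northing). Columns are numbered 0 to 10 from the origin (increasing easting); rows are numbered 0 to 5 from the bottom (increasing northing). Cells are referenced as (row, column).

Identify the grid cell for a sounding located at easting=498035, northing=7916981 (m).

Column index: ⌊(498035 − 490312) / 4337⌋ = ⌊1.781⌋ = 1
Row offset from origin: ⌊(7916981 − 7882219) / 7529⌋ = ⌊4.617⌋ = 4 → row 4

(4, 1)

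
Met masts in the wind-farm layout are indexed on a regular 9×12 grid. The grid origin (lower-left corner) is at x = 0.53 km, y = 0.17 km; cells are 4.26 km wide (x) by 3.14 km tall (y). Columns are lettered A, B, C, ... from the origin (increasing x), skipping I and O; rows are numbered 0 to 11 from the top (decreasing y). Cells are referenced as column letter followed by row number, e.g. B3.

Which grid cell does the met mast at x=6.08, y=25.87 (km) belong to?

B3

Column index: ⌊(6.08 − 0.53) / 4.26⌋ = ⌊1.303⌋ = 1 → column B
Row offset from origin: ⌊(25.87 − 0.17) / 3.14⌋ = ⌊8.185⌋ = 8 → row 3 (counted from top)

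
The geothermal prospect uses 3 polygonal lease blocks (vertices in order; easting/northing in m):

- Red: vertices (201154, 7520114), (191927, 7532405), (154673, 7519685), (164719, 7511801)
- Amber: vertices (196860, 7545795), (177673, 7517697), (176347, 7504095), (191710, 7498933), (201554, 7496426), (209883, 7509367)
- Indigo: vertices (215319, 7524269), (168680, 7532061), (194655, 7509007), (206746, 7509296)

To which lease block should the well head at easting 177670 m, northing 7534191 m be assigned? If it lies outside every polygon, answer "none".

Cast a ray rightward from (177670, 7534191). For each polygon, the edges (by vertex number in listed order) whose endpoints lie on opposite sides of northing = 7534191, where each meets that height, and whether that is right or left of the point:
Red: no edge straddles that height → 0 crossings.
Amber: 1–2 at easting≈188936.1 (right), 6–1 at easting≈201008.4 (right) → 2 crossings.
Indigo: no edge straddles that height → 0 crossings.
All counts are even, so the point lies outside every listed polygon.

none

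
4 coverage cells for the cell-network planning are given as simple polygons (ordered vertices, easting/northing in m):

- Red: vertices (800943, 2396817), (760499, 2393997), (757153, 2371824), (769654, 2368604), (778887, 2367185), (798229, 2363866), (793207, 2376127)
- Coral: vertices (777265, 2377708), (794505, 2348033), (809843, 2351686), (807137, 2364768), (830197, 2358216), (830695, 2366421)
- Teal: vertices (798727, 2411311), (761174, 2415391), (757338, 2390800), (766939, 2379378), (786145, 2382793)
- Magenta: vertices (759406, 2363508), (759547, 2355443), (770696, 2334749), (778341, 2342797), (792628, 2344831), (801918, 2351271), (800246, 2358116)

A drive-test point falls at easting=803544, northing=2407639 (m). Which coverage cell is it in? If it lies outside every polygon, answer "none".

Cast a ray rightward from (803544, 2407639). For each polygon, the edges (by vertex number in listed order) whose endpoints lie on opposite sides of northing = 2407639, where each meets that height, and whether that is right or left of the point:
Red: no edge straddles that height → 0 crossings.
Coral: no edge straddles that height → 0 crossings.
Teal: 2–3 at easting≈759964.7 (left), 5–1 at easting≈797106.9 (left) → 0 crossings.
Magenta: no edge straddles that height → 0 crossings.
All counts are even, so the point lies outside every listed polygon.

none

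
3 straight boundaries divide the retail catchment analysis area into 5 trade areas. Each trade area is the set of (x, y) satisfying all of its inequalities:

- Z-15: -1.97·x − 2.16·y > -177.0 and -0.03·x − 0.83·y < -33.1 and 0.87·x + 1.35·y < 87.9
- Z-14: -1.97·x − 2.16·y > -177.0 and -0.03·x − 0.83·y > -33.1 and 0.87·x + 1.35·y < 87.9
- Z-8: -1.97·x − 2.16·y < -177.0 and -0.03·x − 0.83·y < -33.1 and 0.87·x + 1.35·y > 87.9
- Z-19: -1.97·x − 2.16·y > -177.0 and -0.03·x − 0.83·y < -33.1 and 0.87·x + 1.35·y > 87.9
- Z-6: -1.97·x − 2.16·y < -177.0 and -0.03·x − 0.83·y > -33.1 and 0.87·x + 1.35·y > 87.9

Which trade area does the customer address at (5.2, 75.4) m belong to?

Z-19

-1.97·5.2 − 2.16·75.4 = -173.108, which is > -177.0
-0.03·5.2 − 0.83·75.4 = -62.738, which is < -33.1
0.87·5.2 + 1.35·75.4 = 106.314, which is > 87.9
This sign pattern matches Z-19.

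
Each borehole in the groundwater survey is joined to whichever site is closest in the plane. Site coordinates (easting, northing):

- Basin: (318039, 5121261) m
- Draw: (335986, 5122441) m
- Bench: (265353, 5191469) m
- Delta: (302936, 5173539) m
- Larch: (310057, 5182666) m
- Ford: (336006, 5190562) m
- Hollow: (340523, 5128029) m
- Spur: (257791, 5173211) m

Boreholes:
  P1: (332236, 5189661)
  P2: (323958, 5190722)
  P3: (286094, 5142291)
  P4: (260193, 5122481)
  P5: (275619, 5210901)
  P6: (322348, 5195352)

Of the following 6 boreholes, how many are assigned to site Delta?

1

P1 → Ford
P2 → Ford
P3 → Delta
P4 → Spur
P5 → Bench
P6 → Ford
1 of the 6 goes to Delta.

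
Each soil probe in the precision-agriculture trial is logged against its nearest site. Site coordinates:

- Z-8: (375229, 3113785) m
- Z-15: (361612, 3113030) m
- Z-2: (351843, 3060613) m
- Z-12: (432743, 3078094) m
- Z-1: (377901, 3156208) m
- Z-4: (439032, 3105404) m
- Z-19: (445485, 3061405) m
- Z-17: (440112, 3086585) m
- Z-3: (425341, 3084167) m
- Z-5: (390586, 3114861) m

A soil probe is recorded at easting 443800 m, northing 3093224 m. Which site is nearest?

Squared distances to each site:
Z-8: 5124736762.000; Z-15: 7147144980.000; Z-2: 9519567170.000; Z-12: 351174149.000; Z-1: 8309662457.000; Z-4: 171086224.000; Z-19: 1015287986.000; Z-17: 57677665.000; Z-3: 422763930.000; Z-5: 3299889565.000.
Minimum at Z-17.

Z-17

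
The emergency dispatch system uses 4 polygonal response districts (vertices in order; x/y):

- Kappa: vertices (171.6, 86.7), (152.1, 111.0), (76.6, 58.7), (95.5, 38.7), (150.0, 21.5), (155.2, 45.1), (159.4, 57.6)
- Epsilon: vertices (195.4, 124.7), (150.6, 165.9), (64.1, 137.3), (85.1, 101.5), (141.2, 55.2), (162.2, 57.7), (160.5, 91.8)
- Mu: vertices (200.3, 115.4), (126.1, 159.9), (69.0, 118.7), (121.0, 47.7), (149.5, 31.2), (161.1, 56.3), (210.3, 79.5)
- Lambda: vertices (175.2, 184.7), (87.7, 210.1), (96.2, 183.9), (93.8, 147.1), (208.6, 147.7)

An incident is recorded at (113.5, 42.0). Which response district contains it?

Cast a ray rightward from (113.5, 42.0). For each polygon, the edges (by vertex number in listed order) whose endpoints lie on opposite sides of y = 42.0, where each meets that height, and whether that is right or left of the point:
Kappa: 3–4 at x≈92.38 (left), 5–6 at x≈154.52 (right) → 1 crossing.
Epsilon: no edge straddles that height → 0 crossings.
Mu: 4–5 at x≈130.85 (right), 5–6 at x≈154.49 (right) → 2 crossings.
Lambda: no edge straddles that height → 0 crossings.
Only Kappa has an odd count, so the point is inside Kappa.

Kappa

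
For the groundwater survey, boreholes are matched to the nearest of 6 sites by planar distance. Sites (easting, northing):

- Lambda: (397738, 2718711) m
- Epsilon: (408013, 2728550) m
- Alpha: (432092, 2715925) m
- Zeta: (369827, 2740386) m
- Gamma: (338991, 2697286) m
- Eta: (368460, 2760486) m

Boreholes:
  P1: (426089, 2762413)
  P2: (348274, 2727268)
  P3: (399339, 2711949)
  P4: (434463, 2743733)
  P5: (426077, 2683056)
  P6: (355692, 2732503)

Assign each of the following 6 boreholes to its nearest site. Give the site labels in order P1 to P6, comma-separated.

P1 → Epsilon (d²=1473444545.00)
P2 → Zeta (d²=636613733.00)
P3 → Lambda (d²=48287845.00)
P4 → Alpha (d²=778906505.00)
P5 → Alpha (d²=1116551386.00)
P6 → Zeta (d²=261939914.00)

Epsilon, Zeta, Lambda, Alpha, Alpha, Zeta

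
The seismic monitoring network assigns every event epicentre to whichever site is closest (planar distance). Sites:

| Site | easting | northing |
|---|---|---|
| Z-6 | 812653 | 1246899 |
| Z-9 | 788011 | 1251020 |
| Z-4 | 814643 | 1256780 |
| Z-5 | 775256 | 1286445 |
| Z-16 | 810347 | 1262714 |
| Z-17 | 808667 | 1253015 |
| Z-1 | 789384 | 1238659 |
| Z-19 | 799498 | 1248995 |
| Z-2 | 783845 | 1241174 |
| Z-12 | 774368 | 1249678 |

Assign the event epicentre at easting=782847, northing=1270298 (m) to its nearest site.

Z-5

Squared distances to each site:
Z-6: 1435910837.000; Z-9: 398308180.000; Z-4: 1193721940.000; Z-5: 318348890.000; Z-16: 813767056.000; Z-17: 965374489.000; Z-1: 1043758690.000; Z-19: 731073610.000; Z-2: 849203380.000; Z-12: 497077841.000.
Minimum at Z-5.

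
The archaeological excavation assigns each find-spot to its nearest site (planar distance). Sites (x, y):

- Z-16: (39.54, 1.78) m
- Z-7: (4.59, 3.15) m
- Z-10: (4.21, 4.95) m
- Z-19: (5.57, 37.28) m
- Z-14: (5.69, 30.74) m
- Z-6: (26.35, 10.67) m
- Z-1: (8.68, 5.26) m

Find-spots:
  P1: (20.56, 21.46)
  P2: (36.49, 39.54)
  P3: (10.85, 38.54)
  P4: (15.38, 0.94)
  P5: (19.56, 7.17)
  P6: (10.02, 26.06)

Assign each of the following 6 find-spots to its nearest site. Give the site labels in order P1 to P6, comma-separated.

P1 → Z-6 (d²=149.95)
P2 → Z-6 (d²=936.30)
P3 → Z-19 (d²=29.47)
P4 → Z-1 (d²=63.55)
P5 → Z-6 (d²=58.35)
P6 → Z-14 (d²=40.65)

Z-6, Z-6, Z-19, Z-1, Z-6, Z-14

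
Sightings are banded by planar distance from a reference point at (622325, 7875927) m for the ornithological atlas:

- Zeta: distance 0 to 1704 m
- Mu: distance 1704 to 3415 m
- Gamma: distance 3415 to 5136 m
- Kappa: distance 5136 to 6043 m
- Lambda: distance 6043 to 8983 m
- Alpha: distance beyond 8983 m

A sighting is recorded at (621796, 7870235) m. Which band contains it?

Kappa

Distance = √((621796−622325)² + (7870235−7875927)²) = √(279841.000 + 32398864.000) = 5716.529 m.
5136 ≤ 5716.529 < 6043 → Kappa.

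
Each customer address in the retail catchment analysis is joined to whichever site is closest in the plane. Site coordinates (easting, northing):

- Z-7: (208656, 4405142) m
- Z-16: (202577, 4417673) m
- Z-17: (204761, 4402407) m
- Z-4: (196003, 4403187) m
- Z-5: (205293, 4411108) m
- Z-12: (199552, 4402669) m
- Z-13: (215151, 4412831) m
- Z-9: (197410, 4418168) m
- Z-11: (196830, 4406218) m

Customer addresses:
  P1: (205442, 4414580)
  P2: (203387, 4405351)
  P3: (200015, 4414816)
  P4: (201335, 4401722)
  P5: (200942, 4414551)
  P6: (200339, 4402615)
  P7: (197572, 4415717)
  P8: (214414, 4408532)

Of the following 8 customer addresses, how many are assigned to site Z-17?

P1 → Z-5
P2 → Z-17
P3 → Z-16
P4 → Z-12
P5 → Z-16
P6 → Z-12
P7 → Z-9
P8 → Z-13
1 of the 8 goes to Z-17.

1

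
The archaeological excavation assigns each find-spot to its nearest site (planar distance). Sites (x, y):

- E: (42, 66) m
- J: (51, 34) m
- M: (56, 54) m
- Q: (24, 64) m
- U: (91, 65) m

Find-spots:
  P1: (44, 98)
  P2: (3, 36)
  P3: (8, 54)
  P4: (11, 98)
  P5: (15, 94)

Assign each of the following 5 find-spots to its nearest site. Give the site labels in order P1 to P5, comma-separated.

E, Q, Q, Q, Q

P1 → E (d²=1028.00)
P2 → Q (d²=1225.00)
P3 → Q (d²=356.00)
P4 → Q (d²=1325.00)
P5 → Q (d²=981.00)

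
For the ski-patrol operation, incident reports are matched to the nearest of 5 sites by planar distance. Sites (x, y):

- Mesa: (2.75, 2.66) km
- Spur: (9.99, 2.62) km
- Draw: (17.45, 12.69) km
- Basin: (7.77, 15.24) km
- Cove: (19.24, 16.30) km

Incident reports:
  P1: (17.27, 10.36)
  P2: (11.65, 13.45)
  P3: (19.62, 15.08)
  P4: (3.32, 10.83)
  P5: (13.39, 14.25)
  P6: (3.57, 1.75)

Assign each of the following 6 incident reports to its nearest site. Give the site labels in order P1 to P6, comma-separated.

Draw, Basin, Cove, Basin, Draw, Mesa

P1 → Draw (d²=5.46)
P2 → Basin (d²=18.26)
P3 → Cove (d²=1.63)
P4 → Basin (d²=39.25)
P5 → Draw (d²=18.92)
P6 → Mesa (d²=1.50)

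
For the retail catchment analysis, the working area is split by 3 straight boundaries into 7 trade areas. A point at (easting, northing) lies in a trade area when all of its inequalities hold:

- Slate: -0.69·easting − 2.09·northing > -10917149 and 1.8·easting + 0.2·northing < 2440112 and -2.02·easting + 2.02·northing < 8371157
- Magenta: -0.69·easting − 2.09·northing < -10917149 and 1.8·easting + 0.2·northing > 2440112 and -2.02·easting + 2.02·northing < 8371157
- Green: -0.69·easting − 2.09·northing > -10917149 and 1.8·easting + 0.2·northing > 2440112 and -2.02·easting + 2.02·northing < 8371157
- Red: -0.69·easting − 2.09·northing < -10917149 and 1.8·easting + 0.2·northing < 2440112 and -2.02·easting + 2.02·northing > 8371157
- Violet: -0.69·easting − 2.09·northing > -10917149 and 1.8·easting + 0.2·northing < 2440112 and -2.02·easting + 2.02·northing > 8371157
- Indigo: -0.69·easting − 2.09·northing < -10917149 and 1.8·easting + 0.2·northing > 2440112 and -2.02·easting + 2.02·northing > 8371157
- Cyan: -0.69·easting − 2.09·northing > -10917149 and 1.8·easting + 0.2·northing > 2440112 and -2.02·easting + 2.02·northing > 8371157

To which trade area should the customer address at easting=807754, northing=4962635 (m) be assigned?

-0.69·807754 − 2.09·4962635 = -10929257.410, which is < -10917149
1.8·807754 + 0.2·4962635 = 2446484.200, which is > 2440112
-2.02·807754 + 2.02·4962635 = 8392859.620, which is > 8371157
This sign pattern matches Indigo.

Indigo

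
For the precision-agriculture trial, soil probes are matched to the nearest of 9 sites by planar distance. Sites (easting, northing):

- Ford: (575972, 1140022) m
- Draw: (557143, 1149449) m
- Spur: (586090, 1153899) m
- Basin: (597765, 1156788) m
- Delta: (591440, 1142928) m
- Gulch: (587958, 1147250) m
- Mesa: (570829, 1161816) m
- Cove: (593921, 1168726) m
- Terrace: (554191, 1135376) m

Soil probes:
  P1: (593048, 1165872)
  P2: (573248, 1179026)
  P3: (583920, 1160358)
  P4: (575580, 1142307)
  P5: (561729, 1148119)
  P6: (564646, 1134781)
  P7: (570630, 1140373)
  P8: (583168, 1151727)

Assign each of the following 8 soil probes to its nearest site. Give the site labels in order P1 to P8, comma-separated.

Cove, Mesa, Spur, Ford, Draw, Terrace, Ford, Spur

P1 → Cove (d²=8907445.00)
P2 → Mesa (d²=302035661.00)
P3 → Spur (d²=46427581.00)
P4 → Ford (d²=5374889.00)
P5 → Draw (d²=22800296.00)
P6 → Terrace (d²=109661050.00)
P7 → Ford (d²=28660165.00)
P8 → Spur (d²=13255668.00)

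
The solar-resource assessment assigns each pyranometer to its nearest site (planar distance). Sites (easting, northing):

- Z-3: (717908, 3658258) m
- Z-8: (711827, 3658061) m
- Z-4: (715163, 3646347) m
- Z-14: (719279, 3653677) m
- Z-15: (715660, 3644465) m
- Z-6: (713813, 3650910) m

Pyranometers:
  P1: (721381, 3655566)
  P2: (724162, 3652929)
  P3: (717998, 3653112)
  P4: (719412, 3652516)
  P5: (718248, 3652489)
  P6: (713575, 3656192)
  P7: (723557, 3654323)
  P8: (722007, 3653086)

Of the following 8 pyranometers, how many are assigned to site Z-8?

P1 → Z-14
P2 → Z-14
P3 → Z-14
P4 → Z-14
P5 → Z-14
P6 → Z-8
P7 → Z-14
P8 → Z-14
1 of the 8 goes to Z-8.

1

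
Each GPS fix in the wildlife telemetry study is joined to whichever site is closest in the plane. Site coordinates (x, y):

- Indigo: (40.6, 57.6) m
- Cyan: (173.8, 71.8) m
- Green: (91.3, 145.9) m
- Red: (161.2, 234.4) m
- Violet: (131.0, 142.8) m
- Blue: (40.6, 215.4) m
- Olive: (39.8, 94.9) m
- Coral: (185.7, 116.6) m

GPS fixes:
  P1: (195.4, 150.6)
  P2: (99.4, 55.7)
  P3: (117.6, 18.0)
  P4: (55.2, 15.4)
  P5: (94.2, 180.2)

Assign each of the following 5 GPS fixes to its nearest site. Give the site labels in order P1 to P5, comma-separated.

P1 → Coral (d²=1250.09)
P2 → Indigo (d²=3461.05)
P3 → Cyan (d²=6052.88)
P4 → Indigo (d²=1994.00)
P5 → Green (d²=1184.90)

Coral, Indigo, Cyan, Indigo, Green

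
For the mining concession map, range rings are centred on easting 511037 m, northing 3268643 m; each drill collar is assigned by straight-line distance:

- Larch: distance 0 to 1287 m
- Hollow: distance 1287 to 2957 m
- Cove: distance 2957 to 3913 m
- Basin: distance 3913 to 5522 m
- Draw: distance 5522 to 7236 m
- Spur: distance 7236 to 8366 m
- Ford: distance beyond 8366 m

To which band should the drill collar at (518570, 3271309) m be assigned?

Spur

Distance = √((518570−511037)² + (3271309−3268643)²) = √(56746089.000 + 7107556.000) = 7990.848 m.
7236 ≤ 7990.848 < 8366 → Spur.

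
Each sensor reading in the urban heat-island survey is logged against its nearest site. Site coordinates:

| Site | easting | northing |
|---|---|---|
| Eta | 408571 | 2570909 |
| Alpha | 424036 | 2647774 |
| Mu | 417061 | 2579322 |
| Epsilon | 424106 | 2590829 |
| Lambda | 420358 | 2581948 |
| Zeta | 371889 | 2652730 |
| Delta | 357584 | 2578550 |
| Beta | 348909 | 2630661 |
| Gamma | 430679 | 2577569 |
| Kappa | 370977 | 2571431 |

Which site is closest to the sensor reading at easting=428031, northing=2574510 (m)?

Squared distances to each site:
Eta: 391658801.000; Alpha: 5383573721.000; Mu: 143496244.000; Epsilon: 281715386.000; Lambda: 114198773.000; Zeta: 9270292564.000; Delta: 4979101409.000; Beta: 9413225685.000; Gamma: 16369385.000; Kappa: 3264639157.000.
Minimum at Gamma.

Gamma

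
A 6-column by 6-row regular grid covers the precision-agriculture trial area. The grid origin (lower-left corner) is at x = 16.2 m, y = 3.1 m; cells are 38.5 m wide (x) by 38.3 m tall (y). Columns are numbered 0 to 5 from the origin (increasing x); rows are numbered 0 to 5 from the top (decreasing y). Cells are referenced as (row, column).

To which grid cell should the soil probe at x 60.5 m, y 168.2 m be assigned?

Column index: ⌊(60.5 − 16.2) / 38.5⌋ = ⌊1.151⌋ = 1
Row offset from origin: ⌊(168.2 − 3.1) / 38.3⌋ = ⌊4.311⌋ = 4 → row 1 (counted from top)

(1, 1)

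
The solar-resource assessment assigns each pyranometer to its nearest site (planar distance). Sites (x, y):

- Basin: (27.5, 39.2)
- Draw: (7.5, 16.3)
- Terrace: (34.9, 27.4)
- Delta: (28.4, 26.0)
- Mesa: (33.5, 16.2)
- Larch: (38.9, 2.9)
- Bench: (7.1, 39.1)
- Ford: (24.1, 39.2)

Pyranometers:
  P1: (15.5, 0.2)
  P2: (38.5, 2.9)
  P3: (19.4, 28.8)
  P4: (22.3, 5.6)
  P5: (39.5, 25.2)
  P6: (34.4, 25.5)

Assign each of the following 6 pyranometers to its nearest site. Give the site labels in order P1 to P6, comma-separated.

P1 → Draw (d²=323.21)
P2 → Larch (d²=0.16)
P3 → Delta (d²=88.84)
P4 → Mesa (d²=237.80)
P5 → Terrace (d²=26.00)
P6 → Terrace (d²=3.86)

Draw, Larch, Delta, Mesa, Terrace, Terrace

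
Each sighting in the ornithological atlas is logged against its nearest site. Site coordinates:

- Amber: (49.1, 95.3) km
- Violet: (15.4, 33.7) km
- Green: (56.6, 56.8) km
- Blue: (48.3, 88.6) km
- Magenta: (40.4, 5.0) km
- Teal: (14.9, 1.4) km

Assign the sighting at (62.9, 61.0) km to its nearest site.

Squared distances to each site:
Amber: 1366.930; Violet: 3001.540; Green: 57.330; Blue: 974.920; Magenta: 3642.250; Teal: 5856.160.
Minimum at Green.

Green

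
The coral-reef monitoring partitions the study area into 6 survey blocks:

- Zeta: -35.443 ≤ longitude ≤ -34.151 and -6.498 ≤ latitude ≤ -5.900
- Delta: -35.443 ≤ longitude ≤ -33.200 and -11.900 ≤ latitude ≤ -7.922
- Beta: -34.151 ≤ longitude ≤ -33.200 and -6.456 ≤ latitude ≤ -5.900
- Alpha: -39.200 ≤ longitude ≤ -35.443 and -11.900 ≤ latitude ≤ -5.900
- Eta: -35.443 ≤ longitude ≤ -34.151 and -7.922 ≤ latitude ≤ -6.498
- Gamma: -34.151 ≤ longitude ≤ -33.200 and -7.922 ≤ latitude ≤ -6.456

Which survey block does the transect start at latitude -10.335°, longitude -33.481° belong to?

Delta

The point has longitude = -33.481 and latitude = -10.335.
Only Delta satisfies -35.443 ≤ longitude ≤ -33.200 and -11.900 ≤ latitude ≤ -7.922.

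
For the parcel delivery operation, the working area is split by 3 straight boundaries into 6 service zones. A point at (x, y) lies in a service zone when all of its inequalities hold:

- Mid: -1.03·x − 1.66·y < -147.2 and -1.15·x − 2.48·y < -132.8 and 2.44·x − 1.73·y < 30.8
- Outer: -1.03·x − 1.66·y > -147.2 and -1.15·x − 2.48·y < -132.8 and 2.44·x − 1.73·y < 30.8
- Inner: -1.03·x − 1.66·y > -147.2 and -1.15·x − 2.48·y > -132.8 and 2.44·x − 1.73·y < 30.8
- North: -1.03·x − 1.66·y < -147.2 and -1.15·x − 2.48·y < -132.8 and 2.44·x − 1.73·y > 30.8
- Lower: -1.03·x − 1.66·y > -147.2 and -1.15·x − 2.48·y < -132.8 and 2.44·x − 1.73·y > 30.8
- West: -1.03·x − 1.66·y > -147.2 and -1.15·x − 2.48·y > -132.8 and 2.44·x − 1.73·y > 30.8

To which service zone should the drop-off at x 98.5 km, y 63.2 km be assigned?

-1.03·98.5 − 1.66·63.2 = -206.367, which is < -147.2
-1.15·98.5 − 2.48·63.2 = -270.011, which is < -132.8
2.44·98.5 − 1.73·63.2 = 131.004, which is > 30.8
This sign pattern matches North.

North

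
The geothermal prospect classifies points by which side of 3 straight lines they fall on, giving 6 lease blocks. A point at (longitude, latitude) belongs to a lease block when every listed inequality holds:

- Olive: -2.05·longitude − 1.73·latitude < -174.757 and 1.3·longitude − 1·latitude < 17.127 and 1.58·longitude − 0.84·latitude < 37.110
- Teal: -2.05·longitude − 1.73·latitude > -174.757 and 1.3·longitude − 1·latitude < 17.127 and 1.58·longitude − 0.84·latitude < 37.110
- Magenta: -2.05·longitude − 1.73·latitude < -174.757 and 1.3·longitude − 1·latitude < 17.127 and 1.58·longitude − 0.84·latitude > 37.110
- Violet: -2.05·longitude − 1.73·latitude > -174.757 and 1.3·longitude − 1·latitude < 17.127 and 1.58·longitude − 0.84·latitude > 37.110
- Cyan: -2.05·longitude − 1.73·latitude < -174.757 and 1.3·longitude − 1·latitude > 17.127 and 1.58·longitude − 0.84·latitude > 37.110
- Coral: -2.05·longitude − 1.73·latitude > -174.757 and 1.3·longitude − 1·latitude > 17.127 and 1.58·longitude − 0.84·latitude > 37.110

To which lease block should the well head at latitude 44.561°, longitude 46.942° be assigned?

-2.05·46.942 − 1.73·44.561 = -173.322, which is > -174.757
1.3·46.942 − 1·44.561 = 16.464, which is < 17.127
1.58·46.942 − 0.84·44.561 = 36.737, which is < 37.110
This sign pattern matches Teal.

Teal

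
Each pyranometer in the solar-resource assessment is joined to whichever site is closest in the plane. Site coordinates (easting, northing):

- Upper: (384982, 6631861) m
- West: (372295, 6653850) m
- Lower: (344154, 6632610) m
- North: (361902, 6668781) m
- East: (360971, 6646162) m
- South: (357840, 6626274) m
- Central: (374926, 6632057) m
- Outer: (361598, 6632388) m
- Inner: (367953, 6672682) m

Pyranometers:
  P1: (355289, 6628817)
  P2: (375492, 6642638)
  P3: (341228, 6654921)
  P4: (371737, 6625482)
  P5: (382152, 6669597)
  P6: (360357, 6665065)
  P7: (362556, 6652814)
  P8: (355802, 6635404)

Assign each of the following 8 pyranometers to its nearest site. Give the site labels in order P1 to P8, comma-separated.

P1 → South (d²=12974450.00)
P2 → Central (d²=112277917.00)
P3 → East (d²=466506130.00)
P4 → Central (d²=53400346.00)
P5 → Inner (d²=211128826.00)
P6 → North (d²=16195681.00)
P7 → East (d²=46761329.00)
P8 → Outer (d²=42689872.00)

South, Central, East, Central, Inner, North, East, Outer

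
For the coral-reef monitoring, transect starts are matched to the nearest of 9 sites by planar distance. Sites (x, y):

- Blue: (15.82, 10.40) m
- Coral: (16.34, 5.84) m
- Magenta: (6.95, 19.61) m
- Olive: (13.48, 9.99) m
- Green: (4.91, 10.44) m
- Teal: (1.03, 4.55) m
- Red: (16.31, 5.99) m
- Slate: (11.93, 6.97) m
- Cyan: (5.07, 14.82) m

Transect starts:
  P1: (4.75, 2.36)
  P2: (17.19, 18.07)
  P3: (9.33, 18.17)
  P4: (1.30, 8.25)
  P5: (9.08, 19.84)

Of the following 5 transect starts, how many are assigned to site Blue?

P1 → Teal
P2 → Blue
P3 → Magenta
P4 → Teal
P5 → Magenta
1 of the 5 goes to Blue.

1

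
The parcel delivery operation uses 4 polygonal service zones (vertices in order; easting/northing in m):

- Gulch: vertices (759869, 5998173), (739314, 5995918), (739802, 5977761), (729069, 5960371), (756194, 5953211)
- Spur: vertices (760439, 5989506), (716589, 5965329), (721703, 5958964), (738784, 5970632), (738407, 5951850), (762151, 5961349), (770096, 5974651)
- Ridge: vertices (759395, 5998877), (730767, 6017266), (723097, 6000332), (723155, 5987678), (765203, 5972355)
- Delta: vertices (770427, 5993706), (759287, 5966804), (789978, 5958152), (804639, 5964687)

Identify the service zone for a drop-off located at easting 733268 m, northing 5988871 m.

Ridge

Cast a ray rightward from (733268, 5988871). For each polygon, the edges (by vertex number in listed order) whose endpoints lie on opposite sides of northing = 5988871, where each meets that height, and whether that is right or left of the point:
Gulch: 2–3 at easting≈739503.4 (right), 5–1 at easting≈759108.7 (right) → 2 crossings.
Spur: 1–2 at easting≈759287.3 (right), 7–1 at easting≈760851.8 (right) → 2 crossings.
Ridge: 3–4 at easting≈723149.5 (left), 5–1 at easting≈761586.2 (right) → 1 crossing.
Delta: 1–2 at easting≈768424.8 (right), 4–1 at easting≈776127.2 (right) → 2 crossings.
Only Ridge has an odd count, so the point is inside Ridge.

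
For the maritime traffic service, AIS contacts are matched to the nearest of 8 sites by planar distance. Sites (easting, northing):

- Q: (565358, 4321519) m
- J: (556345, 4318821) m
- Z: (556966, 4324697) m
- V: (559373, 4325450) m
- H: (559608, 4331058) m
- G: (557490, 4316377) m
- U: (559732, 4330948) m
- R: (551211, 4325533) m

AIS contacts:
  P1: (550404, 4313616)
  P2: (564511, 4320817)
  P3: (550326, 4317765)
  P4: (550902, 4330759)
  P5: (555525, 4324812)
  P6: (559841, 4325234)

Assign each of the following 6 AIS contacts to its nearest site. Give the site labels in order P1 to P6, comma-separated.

P1 → G (d²=57834517.00)
P2 → Q (d²=1210213.00)
P3 → J (d²=37343497.00)
P4 → R (d²=27406557.00)
P5 → Z (d²=2089706.00)
P6 → V (d²=265680.00)

G, Q, J, R, Z, V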